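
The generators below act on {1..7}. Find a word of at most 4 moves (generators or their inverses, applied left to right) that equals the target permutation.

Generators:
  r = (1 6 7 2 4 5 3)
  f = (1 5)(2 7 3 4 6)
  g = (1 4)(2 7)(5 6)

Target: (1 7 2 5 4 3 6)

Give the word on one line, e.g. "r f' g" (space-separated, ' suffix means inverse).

  after g: (1 4)(2 7)(5 6)
  after r': (1 2 6 4 3 5)
  after g': (1 7 2 5 4 3 6)

g r' g'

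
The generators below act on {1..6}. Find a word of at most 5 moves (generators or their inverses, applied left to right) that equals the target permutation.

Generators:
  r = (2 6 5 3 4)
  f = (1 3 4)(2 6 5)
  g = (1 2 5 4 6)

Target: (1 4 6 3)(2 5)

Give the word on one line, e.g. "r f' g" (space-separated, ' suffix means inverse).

  after f': (1 4 3)(2 5 6)
  after g: (1 6 5)(2 4 3)
  after r: (1 5)(3 6)
  after g: (1 4 6 3)(2 5)

f' g r g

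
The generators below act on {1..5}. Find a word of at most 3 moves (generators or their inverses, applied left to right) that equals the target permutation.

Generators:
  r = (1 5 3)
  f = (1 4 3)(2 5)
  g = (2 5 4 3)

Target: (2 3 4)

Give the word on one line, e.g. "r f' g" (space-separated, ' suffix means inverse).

  after f: (1 4 3)(2 5)
  after r': (1 4 5 2)
  after f': (2 3 4)

f r' f'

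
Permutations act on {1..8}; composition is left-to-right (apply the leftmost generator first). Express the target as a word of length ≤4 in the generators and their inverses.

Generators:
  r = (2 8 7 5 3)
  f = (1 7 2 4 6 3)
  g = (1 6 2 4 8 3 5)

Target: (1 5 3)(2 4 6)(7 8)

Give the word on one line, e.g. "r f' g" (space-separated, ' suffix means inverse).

f r

  after f: (1 7 2 4 6 3)
  after r: (1 5 3)(2 4 6)(7 8)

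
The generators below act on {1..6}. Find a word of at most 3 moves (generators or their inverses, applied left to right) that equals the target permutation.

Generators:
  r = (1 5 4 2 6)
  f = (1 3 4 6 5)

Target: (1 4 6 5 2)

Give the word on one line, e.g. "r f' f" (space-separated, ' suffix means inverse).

  after r': (1 6 2 4 5)
  after r': (1 2 5 6 4)
  after r': (1 4 6 5 2)

r' r' r'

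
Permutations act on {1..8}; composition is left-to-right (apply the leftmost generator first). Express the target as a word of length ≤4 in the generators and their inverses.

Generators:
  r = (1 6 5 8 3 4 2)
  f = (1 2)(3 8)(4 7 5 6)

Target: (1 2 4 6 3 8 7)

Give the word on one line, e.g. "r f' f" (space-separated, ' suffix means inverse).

f' r f

  after f': (1 2)(3 8)(4 6 5 7)
  after r: (2 6 8 4 5 7)
  after f: (1 2 4 6 3 8 7)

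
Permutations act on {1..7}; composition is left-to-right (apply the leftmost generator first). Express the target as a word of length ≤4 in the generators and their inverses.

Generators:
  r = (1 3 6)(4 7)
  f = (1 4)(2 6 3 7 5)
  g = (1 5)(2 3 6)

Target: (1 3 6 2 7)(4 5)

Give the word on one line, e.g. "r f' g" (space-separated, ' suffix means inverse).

g f g

  after g: (1 5)(2 3 6)
  after f: (1 2 7 5 4)
  after g: (1 3 6 2 7)(4 5)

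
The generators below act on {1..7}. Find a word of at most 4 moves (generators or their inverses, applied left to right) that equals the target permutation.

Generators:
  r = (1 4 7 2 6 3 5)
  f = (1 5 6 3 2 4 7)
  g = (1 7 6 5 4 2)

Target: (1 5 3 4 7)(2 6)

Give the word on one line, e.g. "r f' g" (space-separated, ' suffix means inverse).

r r g f'

  after r: (1 4 7 2 6 3 5)
  after r: (1 7 6 5 4 2 3)
  after g: (1 6 4)(2 3 7 5)
  after f': (1 5 3 4 7)(2 6)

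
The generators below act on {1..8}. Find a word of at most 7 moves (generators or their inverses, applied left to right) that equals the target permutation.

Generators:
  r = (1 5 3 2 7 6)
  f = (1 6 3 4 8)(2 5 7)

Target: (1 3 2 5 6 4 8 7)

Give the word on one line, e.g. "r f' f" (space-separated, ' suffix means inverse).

  after f: (1 6 3 4 8)(2 5 7)
  after f: (1 3 8 6 4)(2 7 5)
  after f: (1 4 6 8 3)
  after r: (1 4)(2 7 6 8)(3 5)
  after f': (1 3 2 5 6 4 8 7)

f f f r f'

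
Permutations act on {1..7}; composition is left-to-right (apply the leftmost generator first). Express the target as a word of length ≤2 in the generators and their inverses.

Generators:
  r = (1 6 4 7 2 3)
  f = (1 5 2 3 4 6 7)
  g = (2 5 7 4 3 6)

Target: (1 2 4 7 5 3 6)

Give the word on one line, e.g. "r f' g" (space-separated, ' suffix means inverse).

f f

  after f: (1 5 2 3 4 6 7)
  after f: (1 2 4 7 5 3 6)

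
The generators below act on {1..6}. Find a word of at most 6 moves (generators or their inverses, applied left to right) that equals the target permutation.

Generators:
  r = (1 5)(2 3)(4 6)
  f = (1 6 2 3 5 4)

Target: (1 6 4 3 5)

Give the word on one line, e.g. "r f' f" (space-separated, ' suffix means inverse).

r f' r' f'

  after r: (1 5)(2 3)(4 6)
  after f': (1 3 6 5 4)
  after r': (1 2 3 4 5 6)
  after f': (1 6 4 3 5)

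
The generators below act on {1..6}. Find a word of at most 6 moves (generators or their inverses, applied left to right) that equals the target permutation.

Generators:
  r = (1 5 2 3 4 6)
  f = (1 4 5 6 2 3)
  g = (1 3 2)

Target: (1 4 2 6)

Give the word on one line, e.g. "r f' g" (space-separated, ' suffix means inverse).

g r r g r'

  after g: (1 3 2)
  after r: (1 4 6)(2 5)
  after r: (1 6 5 3 4)
  after g: (1 6 5 2)(3 4)
  after r': (1 4 2 6)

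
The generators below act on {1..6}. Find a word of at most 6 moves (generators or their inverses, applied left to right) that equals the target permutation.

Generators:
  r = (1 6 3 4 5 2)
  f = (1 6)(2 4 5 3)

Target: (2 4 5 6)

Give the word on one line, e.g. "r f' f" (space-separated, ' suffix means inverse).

f f r f

  after f: (1 6)(2 4 5 3)
  after f: (2 5)(3 4)
  after r: (1 6 3 5)
  after f: (2 4 5 6)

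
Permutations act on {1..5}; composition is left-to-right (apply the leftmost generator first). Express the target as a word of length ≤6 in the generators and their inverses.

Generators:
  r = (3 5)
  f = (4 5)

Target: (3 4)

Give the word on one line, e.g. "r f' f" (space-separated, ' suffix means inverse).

f' r' f r' r'

  after f': (4 5)
  after r': (3 5 4)
  after f: (3 4)
  after r': (3 4 5)
  after r': (3 4)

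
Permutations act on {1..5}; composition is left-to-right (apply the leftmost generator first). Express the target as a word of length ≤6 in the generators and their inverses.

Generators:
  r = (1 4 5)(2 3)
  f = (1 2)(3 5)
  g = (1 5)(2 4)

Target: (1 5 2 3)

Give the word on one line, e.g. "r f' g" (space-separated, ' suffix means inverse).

  after r': (1 5 4)(2 3)
  after g: (2 3 4 5)
  after r: (1 4)(3 5)
  after r: (1 5 2 3)

r' g r r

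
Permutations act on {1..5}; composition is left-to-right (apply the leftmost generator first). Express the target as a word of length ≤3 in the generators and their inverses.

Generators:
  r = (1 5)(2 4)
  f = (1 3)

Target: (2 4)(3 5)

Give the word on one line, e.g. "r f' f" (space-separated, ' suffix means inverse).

f' r f'

  after f': (1 3)
  after r: (1 3 5)(2 4)
  after f': (2 4)(3 5)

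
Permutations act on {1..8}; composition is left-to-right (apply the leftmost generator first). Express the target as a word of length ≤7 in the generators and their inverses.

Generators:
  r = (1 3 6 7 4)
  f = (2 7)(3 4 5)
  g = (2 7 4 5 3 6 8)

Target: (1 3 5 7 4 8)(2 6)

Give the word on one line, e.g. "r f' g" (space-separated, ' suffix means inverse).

f' g f g r

  after f': (2 7)(3 5 4)
  after g: (2 4 6 8)
  after f: (2 5 3 4 6 8 7)
  after g: (2 3 5 6)(4 8)
  after r: (1 3 5 7 4 8)(2 6)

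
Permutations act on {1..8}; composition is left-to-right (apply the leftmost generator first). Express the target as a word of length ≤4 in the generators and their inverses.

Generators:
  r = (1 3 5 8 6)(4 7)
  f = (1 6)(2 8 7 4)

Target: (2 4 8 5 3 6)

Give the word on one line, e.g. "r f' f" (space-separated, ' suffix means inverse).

  after r': (1 6 8 5 3)(4 7)
  after f': (2 4 8 5 3 6)

r' f'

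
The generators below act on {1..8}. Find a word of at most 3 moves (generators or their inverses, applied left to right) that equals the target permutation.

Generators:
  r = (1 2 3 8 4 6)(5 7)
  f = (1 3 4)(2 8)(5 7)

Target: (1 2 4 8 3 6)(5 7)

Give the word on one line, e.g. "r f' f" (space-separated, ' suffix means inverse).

  after f': (1 4 3)(2 8)(5 7)
  after r': (1 8)(2 3 6 4)
  after f: (1 2 4 8 3 6)(5 7)

f' r' f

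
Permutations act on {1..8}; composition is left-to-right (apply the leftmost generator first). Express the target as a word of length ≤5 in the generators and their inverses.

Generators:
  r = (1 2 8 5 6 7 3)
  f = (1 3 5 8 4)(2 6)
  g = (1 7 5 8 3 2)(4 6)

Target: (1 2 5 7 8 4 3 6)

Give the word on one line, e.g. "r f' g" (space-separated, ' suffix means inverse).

g g f' g

  after g: (1 7 5 8 3 2)(4 6)
  after g: (1 5 3)(2 7 8)
  after f': (1 3 4 8 6 2 7 5)
  after g: (1 2 5 7 8 4 3 6)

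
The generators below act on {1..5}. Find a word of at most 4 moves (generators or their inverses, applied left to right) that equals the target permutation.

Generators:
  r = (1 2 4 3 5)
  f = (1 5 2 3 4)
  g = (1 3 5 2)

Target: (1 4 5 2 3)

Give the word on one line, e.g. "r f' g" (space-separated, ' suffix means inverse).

  after r': (1 5 3 4 2)
  after g': (1 3 4 5)
  after r': (1 4 3 2)
  after g: (1 4 5 2 3)

r' g' r' g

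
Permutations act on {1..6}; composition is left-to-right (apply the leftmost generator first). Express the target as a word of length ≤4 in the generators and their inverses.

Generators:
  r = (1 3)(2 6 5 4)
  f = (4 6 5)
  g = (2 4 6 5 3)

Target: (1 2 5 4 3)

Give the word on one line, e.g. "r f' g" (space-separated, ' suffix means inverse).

r' g f' f'

  after r': (1 3)(2 4 5 6)
  after g: (1 2 6 4 3)
  after f': (1 2 4 3)(5 6)
  after f': (1 2 5 4 3)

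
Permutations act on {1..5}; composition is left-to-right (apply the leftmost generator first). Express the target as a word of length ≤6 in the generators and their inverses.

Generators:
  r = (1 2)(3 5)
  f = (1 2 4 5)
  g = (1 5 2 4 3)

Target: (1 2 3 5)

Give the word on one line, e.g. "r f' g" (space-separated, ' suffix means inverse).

g r' g f

  after g: (1 5 2 4 3)
  after r': (1 3 2 4 5)
  after g: (2 3 4)
  after f: (1 2 3 5)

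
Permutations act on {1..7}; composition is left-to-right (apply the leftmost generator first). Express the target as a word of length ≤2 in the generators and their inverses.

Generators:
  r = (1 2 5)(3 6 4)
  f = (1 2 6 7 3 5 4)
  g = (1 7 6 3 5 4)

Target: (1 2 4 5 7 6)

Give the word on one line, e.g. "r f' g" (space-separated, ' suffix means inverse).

  after r: (1 2 5)(3 6 4)
  after g: (1 2 4 5 7 6)

r g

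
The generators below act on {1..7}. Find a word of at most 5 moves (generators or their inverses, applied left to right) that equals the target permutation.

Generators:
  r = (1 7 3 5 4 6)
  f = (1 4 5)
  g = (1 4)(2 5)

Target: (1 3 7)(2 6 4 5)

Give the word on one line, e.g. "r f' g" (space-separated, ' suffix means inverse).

  after g: (1 4)(2 5)
  after f: (1 5 2)
  after r': (1 3 7)(2 6 4 5)

g f r'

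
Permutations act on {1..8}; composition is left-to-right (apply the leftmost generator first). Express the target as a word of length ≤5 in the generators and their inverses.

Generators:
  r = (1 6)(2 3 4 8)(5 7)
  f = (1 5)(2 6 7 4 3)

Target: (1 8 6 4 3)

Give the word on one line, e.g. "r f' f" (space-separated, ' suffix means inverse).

r f' r' f

  after r: (1 6)(2 3 4 8)(5 7)
  after f': (1 2 4 8 3 7)(5 6)
  after r': (1 8 2 3 5)(6 7)
  after f: (1 8 6 4 3)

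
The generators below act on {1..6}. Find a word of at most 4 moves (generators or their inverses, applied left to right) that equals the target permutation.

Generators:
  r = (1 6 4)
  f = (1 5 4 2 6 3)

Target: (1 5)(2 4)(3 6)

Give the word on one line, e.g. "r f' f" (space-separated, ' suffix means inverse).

f r

  after f: (1 5 4 2 6 3)
  after r: (1 5)(2 4)(3 6)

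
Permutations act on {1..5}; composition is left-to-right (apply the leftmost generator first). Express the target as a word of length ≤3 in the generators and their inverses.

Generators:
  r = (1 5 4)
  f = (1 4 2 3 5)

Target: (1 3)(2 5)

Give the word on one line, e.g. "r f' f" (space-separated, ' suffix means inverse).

  after f': (1 5 3 2 4)
  after f': (1 3 4 5 2)
  after r: (1 3)(2 5)

f' f' r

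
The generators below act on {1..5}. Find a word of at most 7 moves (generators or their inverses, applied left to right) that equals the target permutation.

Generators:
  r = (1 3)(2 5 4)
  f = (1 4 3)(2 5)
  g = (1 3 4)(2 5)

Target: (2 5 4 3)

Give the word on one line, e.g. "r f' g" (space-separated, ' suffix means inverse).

  after g': (1 4 3)(2 5)
  after g': (1 3 4)
  after f: (2 5)
  after g: (1 3 4)
  after r: (2 5 4 3)

g' g' f g r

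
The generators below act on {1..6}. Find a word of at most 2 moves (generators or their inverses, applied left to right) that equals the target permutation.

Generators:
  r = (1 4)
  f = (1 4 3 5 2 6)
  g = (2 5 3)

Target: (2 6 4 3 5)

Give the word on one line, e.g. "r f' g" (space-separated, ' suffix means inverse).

f r

  after f: (1 4 3 5 2 6)
  after r: (2 6 4 3 5)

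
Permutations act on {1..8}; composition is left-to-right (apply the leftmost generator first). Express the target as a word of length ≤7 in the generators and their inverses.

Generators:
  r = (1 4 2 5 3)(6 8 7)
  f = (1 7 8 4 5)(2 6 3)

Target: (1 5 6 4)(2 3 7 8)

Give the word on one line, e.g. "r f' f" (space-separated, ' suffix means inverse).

  after r: (1 4 2 5 3)(6 8 7)
  after f: (1 5 2)(3 7)(4 6)
  after r: (1 3 6 2 4 8 7)
  after r: (3 8 6 5)(4 7)
  after f': (1 5 6 4)(2 3 7 8)

r f r r f'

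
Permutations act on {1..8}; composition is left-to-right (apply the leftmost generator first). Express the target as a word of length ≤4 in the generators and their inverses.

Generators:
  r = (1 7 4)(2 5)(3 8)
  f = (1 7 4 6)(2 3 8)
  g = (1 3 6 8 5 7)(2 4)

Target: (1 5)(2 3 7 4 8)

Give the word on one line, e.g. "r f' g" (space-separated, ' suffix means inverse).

r' g f' g

  after r': (1 4 7)(2 5)(3 8)
  after g: (1 2 7 3 5 4)(6 8)
  after f': (1 8 4 6 3 5 7 2)
  after g: (1 5)(2 3 7 4 8)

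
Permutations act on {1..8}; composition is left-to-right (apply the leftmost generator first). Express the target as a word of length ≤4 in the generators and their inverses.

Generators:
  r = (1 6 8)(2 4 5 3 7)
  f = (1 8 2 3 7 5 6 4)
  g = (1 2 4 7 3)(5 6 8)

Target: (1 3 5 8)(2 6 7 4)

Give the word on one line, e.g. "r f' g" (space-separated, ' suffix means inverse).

f' f' r' g'

  after f': (1 4 6 5 7 3 2 8)
  after f': (1 6 7 2)(3 8 4 5)
  after r': (2 8)(3 6)
  after g': (1 3 5 8)(2 6 7 4)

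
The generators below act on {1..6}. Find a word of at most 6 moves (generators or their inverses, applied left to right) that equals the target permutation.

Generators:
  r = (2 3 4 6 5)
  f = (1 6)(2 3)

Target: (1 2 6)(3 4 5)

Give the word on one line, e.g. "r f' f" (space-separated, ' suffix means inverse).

f r f' f' r

  after f: (1 6)(2 3)
  after r: (1 5 2 4 6)
  after f': (1 5 3 2 4)
  after f': (1 5 2 4 6)
  after r: (1 2 6)(3 4 5)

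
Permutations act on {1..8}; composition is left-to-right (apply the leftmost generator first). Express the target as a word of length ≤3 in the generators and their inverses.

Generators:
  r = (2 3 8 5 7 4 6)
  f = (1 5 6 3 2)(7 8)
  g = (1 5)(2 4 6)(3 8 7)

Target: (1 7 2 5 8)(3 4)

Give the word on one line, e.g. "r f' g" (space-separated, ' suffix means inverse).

  after r: (2 3 8 5 7 4 6)
  after g: (1 5 3 7 6 4 2 8)
  after r: (1 7 2 5 8)(3 4)

r g r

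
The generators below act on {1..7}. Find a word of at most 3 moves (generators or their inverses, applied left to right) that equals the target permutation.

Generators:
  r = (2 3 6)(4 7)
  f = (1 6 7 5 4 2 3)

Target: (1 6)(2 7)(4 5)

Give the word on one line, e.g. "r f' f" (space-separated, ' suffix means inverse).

f' r

  after f': (1 3 2 4 5 7 6)
  after r: (1 6)(2 7)(4 5)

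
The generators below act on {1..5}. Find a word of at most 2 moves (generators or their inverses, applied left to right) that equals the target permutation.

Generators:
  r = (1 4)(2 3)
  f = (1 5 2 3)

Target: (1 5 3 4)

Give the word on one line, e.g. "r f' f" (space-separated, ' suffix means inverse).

  after f: (1 5 2 3)
  after r': (1 5 3 4)

f r'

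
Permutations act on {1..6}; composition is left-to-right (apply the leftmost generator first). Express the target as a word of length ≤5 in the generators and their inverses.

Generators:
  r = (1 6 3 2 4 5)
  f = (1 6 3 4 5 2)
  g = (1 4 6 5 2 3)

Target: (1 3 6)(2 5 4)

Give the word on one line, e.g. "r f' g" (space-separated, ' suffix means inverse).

  after g: (1 4 6 5 2 3)
  after r: (1 5 4 3 6)
  after f: (1 2)
  after r': (1 3 6)(2 5 4)

g r f r'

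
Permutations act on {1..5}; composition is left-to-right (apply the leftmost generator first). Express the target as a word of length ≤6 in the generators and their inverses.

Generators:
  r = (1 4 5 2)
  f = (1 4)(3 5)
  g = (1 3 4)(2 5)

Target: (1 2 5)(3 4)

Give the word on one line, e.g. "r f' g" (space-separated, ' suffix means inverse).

  after g': (1 4 3)(2 5)
  after g': (1 3 4)
  after f': (1 5 3)
  after g': (1 2 5)(3 4)

g' g' f' g'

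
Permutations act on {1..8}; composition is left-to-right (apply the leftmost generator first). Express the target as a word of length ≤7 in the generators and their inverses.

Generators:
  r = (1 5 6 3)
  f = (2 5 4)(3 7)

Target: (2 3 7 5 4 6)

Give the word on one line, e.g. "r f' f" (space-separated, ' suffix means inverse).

r' f r f r

  after r': (1 3 6 5)
  after f: (1 7 3 6 4 2 5)
  after r: (1 7)(2 6 4)
  after f: (1 3 7)(2 6)(4 5)
  after r: (2 3 7 5 4 6)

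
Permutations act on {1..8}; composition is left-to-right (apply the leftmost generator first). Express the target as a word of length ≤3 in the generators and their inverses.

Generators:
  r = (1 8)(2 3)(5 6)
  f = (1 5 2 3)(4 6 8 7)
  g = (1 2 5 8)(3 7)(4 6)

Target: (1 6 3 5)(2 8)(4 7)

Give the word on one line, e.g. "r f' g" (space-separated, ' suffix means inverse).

  after f: (1 5 2 3)(4 6 8 7)
  after g: (1 8 3 2 7 6)
  after f': (1 6 3 5)(2 8)(4 7)

f g f'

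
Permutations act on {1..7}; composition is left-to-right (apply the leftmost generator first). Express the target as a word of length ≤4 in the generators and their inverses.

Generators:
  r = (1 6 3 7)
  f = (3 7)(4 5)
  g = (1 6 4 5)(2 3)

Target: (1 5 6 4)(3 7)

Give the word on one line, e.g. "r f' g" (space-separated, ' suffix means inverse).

g' g' f'

  after g': (1 5 4 6)(2 3)
  after g': (1 4)(5 6)
  after f': (1 5 6 4)(3 7)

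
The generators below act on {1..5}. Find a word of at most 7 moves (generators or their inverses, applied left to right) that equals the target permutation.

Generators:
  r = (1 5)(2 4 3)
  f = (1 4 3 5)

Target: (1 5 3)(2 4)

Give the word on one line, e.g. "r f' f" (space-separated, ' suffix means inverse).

  after r: (1 5)(2 4 3)
  after f': (1 3 2)
  after r': (1 4 2 5)
  after f: (1 3 5 4 2)
  after f: (1 5 3)(2 4)

r f' r' f f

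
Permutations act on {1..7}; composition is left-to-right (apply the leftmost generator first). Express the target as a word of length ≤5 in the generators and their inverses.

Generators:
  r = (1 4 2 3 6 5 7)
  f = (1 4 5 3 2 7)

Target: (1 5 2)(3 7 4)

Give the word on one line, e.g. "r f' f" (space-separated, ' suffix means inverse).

r' f' r' f

  after r': (1 7 5 6 3 2 4)
  after f': (1 2)(4 7)(5 6)
  after r': (1 4 5 3 2 7)
  after f: (1 5 2)(3 7 4)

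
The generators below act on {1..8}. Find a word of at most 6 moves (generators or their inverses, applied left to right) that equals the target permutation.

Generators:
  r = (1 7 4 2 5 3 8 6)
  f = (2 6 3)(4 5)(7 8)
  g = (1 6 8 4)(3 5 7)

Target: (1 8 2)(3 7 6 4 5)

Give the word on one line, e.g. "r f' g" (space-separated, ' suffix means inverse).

g f g' f

  after g: (1 6 8 4)(3 5 7)
  after f: (1 3 4)(2 6 7)(5 8)
  after g': (1 7 2)(3 8)(5 6)
  after f: (1 8 2)(3 7 6 4 5)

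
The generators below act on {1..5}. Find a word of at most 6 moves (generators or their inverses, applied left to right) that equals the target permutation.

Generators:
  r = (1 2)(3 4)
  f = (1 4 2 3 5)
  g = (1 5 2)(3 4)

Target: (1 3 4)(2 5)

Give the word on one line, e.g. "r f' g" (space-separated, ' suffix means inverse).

f' f' g r

  after f': (1 5 3 2 4)
  after f': (1 3 4 5 2)
  after g: (1 4 2 5)
  after r: (1 3 4)(2 5)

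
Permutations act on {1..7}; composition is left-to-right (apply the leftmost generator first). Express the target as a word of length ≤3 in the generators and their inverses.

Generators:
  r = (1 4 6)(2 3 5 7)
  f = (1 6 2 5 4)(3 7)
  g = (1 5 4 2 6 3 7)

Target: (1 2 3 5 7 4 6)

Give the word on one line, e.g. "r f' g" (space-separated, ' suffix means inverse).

  after r': (1 6 4)(2 7 5 3)
  after f: (1 2 3 5 7 4 6)

r' f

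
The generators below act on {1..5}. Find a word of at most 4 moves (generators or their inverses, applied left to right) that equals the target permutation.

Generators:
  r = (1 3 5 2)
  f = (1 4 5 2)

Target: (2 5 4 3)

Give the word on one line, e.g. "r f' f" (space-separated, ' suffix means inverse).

f r' f'

  after f: (1 4 5 2)
  after r': (1 4 3)
  after f': (2 5 4 3)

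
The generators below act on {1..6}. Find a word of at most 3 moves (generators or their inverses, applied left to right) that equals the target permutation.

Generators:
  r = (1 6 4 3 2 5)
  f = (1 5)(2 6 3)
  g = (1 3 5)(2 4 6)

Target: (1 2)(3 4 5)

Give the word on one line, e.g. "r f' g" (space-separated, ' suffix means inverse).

  after r: (1 6 4 3 2 5)
  after g: (1 2)(3 4 5)

r g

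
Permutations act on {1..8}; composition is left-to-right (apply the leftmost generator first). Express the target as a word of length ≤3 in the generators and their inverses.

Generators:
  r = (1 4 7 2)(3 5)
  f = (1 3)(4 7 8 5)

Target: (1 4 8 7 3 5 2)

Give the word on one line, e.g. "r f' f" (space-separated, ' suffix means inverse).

  after f': (1 3)(4 5 8 7)
  after f': (4 8)(5 7)
  after r: (1 4 8 7 3 5 2)

f' f' r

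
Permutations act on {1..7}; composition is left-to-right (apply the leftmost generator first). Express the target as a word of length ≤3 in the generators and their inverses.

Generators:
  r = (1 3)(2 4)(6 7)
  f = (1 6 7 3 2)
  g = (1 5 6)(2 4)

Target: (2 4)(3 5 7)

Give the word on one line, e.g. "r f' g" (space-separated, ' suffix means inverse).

r g r

  after r: (1 3)(2 4)(6 7)
  after g: (1 3 5 6 7)
  after r: (2 4)(3 5 7)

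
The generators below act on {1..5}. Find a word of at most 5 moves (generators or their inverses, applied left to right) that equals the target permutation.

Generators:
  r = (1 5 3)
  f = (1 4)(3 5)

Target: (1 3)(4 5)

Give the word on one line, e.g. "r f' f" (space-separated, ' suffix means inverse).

r' f' r f' f'

  after r': (1 3 5)
  after f': (1 5 4)
  after r: (1 3)(4 5)
  after f': (1 5)(3 4)
  after f': (1 3)(4 5)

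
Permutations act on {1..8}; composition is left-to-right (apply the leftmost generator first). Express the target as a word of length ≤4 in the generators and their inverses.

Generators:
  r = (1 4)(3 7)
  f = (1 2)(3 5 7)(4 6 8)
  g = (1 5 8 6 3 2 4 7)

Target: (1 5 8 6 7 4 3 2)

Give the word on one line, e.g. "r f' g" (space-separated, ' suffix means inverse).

g r'

  after g: (1 5 8 6 3 2 4 7)
  after r': (1 5 8 6 7 4 3 2)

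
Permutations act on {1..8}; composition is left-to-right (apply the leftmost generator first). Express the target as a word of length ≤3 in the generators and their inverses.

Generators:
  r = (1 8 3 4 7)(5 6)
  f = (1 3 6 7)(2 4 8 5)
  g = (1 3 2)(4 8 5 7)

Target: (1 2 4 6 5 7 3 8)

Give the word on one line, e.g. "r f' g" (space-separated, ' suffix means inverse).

  after g: (1 3 2)(4 8 5 7)
  after g: (1 2 3)(4 5)(7 8)
  after r: (1 2 4 6 5 7 3 8)

g g r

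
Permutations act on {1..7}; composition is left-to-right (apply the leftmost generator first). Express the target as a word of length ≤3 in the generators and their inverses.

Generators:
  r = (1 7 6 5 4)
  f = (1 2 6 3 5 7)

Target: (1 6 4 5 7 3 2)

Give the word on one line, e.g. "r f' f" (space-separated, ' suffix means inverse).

f' f' r'

  after f': (1 7 5 3 6 2)
  after f': (1 5 6)(2 7 3)
  after r': (1 6 4 5 7 3 2)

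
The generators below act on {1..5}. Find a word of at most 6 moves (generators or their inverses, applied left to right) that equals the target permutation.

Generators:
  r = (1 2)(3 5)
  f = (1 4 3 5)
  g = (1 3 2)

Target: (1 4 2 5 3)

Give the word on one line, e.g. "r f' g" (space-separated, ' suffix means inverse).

g' f r f g'

  after g': (1 2 3)
  after f: (1 2 5)(3 4)
  after r: (2 3 4 5)
  after f: (1 4)(2 5)
  after g': (1 4 2 5 3)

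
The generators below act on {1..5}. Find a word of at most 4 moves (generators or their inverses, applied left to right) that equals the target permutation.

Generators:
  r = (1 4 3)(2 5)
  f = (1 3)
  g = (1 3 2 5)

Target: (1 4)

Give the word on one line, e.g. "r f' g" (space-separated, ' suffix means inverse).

  after r': (1 3 4)(2 5)
  after r': (1 4 3)
  after f': (1 4)

r' r' f'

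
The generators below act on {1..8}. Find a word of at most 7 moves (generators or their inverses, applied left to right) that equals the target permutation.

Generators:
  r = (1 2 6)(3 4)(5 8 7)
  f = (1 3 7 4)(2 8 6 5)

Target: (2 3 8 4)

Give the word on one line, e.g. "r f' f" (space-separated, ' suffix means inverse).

f f f r' f'

  after f: (1 3 7 4)(2 8 6 5)
  after f: (1 7)(2 6)(3 4)(5 8)
  after f: (1 4 7 3)(2 5 6 8)
  after r': (1 3 6 5 2 7 4 8)
  after f': (2 3 8 4)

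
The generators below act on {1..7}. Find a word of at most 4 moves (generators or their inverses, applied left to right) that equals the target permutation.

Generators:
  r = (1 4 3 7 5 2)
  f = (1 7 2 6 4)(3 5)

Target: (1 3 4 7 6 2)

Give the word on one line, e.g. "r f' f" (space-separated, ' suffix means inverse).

  after r': (1 2 5 7 3 4)
  after r': (1 5 3)(2 7 4)
  after f': (1 3 4 7 6 2)

r' r' f'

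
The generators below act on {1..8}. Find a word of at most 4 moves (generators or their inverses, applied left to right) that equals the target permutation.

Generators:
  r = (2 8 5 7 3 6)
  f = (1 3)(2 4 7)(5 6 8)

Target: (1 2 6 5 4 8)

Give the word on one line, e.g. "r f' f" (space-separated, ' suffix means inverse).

  after f': (1 3)(2 7 4)(5 8 6)
  after r': (1 7 4 6 8 3)(2 5)
  after f: (1 2 6 5 4 8)

f' r' f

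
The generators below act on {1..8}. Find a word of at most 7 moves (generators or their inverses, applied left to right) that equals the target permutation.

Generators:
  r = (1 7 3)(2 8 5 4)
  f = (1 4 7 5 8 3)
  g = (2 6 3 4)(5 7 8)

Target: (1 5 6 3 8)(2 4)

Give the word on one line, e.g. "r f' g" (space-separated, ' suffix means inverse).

  after f': (1 3 8 5 7 4)
  after f': (1 8 7)(3 5 4)
  after r: (1 5 2 8 3 4)
  after f: (1 8)(2 3 7 5)
  after g: (1 5 6 3 8)(2 4)

f' f' r f g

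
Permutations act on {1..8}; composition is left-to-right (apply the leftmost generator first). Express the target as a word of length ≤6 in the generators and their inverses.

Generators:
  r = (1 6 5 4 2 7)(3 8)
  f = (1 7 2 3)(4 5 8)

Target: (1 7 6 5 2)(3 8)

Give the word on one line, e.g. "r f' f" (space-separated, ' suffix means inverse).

f f r f' r'

  after f: (1 7 2 3)(4 5 8)
  after f: (1 2)(3 7)(4 8 5)
  after r: (1 7 8 4 3)(2 6 5)
  after f': (2 6 4)(5 7)
  after r': (1 7 6 5 2)(3 8)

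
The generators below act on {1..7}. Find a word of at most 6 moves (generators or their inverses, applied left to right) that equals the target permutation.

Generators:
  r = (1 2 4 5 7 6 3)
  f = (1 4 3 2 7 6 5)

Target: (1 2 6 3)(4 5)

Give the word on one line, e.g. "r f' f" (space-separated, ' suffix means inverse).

  after f': (1 5 6 7 2 3 4)
  after r': (1 4 3 2 6 5 7)
  after f': (2 7 5)
  after r: (1 2 6 3)(4 5)

f' r' f' r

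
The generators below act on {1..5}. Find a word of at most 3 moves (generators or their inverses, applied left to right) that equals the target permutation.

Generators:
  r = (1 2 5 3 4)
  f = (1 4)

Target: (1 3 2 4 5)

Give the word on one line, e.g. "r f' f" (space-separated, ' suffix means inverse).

r r r

  after r: (1 2 5 3 4)
  after r: (1 5 4 2 3)
  after r: (1 3 2 4 5)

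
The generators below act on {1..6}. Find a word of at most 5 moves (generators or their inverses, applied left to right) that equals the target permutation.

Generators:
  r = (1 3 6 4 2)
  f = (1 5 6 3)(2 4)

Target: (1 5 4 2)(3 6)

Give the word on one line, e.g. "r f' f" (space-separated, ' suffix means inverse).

r' f r r f

  after r': (1 2 4 6 3)
  after f: (1 4 3 5 6)
  after r: (1 2)(3 5 4 6)
  after r: (2 3 5)
  after f: (1 5 4 2)(3 6)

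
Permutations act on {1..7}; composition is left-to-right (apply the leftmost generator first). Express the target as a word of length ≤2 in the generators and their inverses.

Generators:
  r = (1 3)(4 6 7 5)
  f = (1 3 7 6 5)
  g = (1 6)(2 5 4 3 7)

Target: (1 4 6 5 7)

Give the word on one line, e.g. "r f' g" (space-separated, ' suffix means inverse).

  after f': (1 5 6 7 3)
  after r: (1 4 6 5 7)

f' r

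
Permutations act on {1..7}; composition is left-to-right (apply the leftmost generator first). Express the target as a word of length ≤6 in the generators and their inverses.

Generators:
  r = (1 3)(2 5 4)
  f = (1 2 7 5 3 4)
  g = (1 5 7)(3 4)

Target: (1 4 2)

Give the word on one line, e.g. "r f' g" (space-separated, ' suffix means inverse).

  after g': (1 7 5)(3 4)
  after f': (1 2)(4 5)
  after r: (1 5 2 3)
  after r: (1 4 2)

g' f' r r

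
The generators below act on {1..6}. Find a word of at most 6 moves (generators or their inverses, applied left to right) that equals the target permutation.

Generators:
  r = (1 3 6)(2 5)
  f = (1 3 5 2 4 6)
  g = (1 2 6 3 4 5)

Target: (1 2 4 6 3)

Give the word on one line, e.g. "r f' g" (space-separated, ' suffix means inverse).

f' f' g r'

  after f': (1 6 4 2 5 3)
  after f': (1 4 5)(2 3 6)
  after g: (1 5 2 4)
  after r': (1 2 4 6 3)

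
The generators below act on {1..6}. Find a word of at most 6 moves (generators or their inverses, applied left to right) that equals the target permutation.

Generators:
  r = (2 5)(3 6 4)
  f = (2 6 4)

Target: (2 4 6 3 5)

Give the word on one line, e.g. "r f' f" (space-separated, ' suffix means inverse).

r f' r' f'

  after r: (2 5)(3 6 4)
  after f': (2 5 4 3)
  after r': (3 5 6)
  after f': (2 4 6 3 5)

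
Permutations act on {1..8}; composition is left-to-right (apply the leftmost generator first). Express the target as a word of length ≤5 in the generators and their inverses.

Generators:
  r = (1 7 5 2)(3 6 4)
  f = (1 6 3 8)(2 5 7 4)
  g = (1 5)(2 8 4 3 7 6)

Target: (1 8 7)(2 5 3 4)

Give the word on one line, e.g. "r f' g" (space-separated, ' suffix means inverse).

g f' f' g' r

  after g: (1 5)(2 8 4 3 7 6)
  after f': (1 2 3 5 8 7)(4 6)
  after f': (1 4)(2 6 7 8 5 3)
  after g': (1 8)(2 7)(3 6)(4 5)
  after r: (1 8 7)(2 5 3 4)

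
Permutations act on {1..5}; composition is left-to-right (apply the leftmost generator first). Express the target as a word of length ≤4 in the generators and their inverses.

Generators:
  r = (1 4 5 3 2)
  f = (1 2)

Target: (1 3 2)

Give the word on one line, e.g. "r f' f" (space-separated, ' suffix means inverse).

f r f r'

  after f: (1 2)
  after r: (2 4 5 3)
  after f: (1 2 4 5 3)
  after r': (1 3 2)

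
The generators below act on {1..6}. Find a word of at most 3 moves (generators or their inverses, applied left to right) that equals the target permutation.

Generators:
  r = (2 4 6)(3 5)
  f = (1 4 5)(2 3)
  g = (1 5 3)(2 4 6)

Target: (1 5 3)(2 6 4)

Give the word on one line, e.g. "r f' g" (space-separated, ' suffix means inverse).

  after r': (2 6 4)(3 5)
  after g': (1 3)(2 4 6)
  after r: (1 5 3)(2 6 4)

r' g' r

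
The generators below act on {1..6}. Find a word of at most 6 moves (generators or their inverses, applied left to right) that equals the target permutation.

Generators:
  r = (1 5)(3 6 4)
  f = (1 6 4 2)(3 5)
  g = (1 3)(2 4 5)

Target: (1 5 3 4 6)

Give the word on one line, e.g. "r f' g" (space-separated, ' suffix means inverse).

r' g' g' f r'

  after r': (1 5)(3 4 6)
  after g': (1 4 6)(2 5 3)
  after g': (1 2 4 6 3 5)
  after f: (5 6)
  after r': (1 5 3 4 6)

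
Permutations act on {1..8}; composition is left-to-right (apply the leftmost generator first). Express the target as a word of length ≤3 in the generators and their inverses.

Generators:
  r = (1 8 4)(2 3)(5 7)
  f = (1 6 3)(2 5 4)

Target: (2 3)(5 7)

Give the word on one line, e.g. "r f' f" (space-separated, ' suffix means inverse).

  after r': (1 4 8)(2 3)(5 7)
  after r': (1 8 4)
  after r': (2 3)(5 7)

r' r' r'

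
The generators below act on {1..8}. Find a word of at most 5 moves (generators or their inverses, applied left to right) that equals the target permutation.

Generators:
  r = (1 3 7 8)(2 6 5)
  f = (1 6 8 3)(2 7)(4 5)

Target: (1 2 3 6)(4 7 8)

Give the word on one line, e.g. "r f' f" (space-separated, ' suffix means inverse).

f' r f

  after f': (1 3 8 6)(2 7)(4 5)
  after r: (1 7 6 3)(2 8 5 4)
  after f: (1 2 3 6)(4 7 8)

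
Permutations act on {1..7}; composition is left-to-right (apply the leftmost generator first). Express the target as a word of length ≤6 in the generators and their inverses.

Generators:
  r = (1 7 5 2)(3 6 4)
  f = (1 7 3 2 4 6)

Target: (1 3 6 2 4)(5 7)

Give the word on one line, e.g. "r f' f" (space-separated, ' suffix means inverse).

  after f': (1 6 4 2 3 7)
  after f': (1 4 3)(2 7 6)
  after r': (1 6 5 7 3 2)
  after f': (1 4 2 6 5)
  after r: (1 3 6 2 4)(5 7)

f' f' r' f' r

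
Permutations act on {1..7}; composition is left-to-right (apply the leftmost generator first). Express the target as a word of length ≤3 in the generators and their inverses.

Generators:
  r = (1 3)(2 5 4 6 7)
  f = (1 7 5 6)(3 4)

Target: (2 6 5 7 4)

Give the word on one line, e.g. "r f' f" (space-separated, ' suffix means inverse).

r' r'

  after r': (1 3)(2 7 6 4 5)
  after r': (2 6 5 7 4)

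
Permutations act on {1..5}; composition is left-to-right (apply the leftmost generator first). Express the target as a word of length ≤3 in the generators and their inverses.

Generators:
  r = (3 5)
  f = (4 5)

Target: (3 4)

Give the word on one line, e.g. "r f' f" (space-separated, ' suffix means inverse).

  after f: (4 5)
  after r': (3 5 4)
  after f: (3 4)

f r' f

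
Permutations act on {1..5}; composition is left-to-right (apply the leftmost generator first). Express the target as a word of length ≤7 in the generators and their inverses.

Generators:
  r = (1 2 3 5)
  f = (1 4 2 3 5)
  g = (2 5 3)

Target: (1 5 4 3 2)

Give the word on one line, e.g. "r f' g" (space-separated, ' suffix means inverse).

  after f: (1 4 2 3 5)
  after g: (1 4 5)
  after f: (1 2 3 5 4)
  after r: (1 3)(2 5 4)
  after r: (1 5 4 3 2)

f g f r r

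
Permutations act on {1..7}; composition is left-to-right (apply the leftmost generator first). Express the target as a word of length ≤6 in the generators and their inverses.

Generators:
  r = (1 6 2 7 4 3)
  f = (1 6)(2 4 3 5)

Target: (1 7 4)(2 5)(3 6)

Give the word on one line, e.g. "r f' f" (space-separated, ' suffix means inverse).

  after f: (1 6)(2 4 3 5)
  after r: (1 2 3 5 7 4)
  after f: (1 4 6)(2 5 7 3)
  after r': (1 7 4)(2 5)(3 6)

f r f r'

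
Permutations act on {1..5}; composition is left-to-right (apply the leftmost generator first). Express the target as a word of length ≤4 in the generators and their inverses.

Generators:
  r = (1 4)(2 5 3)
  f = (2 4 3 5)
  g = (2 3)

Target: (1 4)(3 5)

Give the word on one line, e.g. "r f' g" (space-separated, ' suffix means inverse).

r' g

  after r': (1 4)(2 3 5)
  after g: (1 4)(3 5)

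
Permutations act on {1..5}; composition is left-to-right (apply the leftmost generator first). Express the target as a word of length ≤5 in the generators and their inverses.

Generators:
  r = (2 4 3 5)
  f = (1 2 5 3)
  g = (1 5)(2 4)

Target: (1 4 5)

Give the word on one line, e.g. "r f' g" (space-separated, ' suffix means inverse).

  after r: (2 4 3 5)
  after f: (1 2 4)
  after g: (1 4 5)

r f g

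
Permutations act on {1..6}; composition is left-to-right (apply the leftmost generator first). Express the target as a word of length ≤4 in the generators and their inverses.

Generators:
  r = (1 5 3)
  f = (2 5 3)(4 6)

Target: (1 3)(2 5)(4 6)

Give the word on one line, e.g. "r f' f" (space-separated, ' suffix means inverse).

f' r'

  after f': (2 3 5)(4 6)
  after r': (1 3)(2 5)(4 6)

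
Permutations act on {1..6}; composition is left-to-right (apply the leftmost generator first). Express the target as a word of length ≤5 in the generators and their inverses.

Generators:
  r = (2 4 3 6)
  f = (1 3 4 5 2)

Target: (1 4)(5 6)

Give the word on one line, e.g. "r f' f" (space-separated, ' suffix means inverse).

f' r' r' f

  after f': (1 2 5 4 3)
  after r': (1 6 3)(2 5)
  after r': (1 3)(2 5 6 4)
  after f: (1 4)(5 6)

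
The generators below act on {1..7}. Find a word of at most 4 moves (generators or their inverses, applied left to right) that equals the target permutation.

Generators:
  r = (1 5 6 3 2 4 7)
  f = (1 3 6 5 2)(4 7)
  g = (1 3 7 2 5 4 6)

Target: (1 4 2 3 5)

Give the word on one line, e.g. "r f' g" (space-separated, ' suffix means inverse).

  after g: (1 3 7 2 5 4 6)
  after r: (1 2 6 5 7 4 3)
  after r: (1 4 2 3 5)

g r r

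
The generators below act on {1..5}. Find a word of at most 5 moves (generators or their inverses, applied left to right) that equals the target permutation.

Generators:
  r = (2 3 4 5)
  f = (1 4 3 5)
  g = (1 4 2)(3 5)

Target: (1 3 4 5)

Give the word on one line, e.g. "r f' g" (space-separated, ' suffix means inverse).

g r g'

  after g: (1 4 2)(3 5)
  after r: (1 5 4 3 2)
  after g': (1 3 4 5)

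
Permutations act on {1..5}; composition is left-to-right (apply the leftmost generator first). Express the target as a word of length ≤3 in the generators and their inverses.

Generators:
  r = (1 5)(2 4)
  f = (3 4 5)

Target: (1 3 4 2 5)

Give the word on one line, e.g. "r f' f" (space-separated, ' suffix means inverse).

  after r: (1 5)(2 4)
  after f: (1 3 4 2 5)

r f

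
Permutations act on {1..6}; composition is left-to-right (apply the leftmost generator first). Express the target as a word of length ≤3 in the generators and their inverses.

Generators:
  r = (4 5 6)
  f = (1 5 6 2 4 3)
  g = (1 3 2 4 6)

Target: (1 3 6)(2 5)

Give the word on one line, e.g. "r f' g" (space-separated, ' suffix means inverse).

r' f' r'

  after r': (4 6 5)
  after f': (1 3 4 5 2 6)
  after r': (1 3 6)(2 5)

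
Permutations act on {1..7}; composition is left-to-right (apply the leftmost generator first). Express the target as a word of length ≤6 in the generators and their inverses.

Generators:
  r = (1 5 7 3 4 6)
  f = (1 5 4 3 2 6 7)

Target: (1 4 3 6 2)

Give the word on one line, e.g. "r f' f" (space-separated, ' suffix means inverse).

r' f' r f' f'

  after r': (1 6 4 3 7 5)
  after f': (1 2 3 6 5 7)
  after r: (1 2 4 6 7 5 3)
  after f': (1 3 7)(2 5 4)
  after f': (1 4 3 6 2)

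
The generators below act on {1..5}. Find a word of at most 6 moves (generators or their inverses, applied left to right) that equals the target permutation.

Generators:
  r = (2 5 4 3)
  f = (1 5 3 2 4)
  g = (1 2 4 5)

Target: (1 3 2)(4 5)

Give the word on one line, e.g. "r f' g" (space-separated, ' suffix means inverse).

  after f: (1 5 3 2 4)
  after r': (1 2 5 4)
  after r': (1 3 4)
  after g': (1 3 2)(4 5)

f r' r' g'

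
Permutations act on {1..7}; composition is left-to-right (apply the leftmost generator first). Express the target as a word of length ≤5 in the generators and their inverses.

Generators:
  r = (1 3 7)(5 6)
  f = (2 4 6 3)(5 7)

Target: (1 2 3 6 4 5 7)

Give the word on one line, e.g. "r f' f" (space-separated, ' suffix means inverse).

  after f: (2 4 6 3)(5 7)
  after f: (2 6)(3 4)
  after r': (1 7 3 4)(2 5 6)
  after r': (1 3 4 7)(2 6)
  after f: (1 2 3 6 4 5 7)

f f r' r' f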